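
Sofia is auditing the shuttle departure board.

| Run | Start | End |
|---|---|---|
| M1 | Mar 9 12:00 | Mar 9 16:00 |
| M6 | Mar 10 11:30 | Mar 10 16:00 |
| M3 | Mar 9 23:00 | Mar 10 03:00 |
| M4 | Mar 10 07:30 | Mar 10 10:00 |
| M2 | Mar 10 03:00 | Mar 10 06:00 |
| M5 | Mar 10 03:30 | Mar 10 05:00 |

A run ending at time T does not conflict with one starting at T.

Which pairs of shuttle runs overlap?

Sorted by start: M1, M3, M2, M5, M4, M6.
M3 starts after M1 ends, so nothing later overlaps M1 either.
M2 starts exactly when M3 ends (back-to-back, no overlap), so nothing later overlaps M3 either.
M5 starts before M2 ends → M2 and M5 overlap.
M4 starts after M2 ends, so nothing later overlaps M2 either.
M4 starts after M5 ends, so nothing later overlaps M5 either.
M6 starts after M4 ends.

M2 & M5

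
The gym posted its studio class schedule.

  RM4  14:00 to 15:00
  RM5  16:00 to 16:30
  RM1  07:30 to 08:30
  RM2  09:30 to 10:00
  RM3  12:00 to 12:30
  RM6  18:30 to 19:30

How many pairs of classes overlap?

Two intervals overlap when each starts before the other ends.
Sorted by start: RM1, RM2, RM3, RM4, RM5, RM6.
RM2 starts after RM1 ends, so nothing later overlaps RM1 either.
RM3 starts after RM2 ends, so nothing later overlaps RM2 either.
RM4 starts after RM3 ends, so nothing later overlaps RM3 either.
RM5 starts after RM4 ends, so nothing later overlaps RM4 either.
RM6 starts after RM5 ends.
No pair overlaps.

0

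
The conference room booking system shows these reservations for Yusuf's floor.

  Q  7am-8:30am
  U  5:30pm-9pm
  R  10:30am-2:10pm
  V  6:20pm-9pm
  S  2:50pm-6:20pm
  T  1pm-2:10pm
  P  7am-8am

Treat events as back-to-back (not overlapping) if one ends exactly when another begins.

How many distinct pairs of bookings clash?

4

Sorted by start: P, Q, R, T, S, U, V.
Q starts before P ends → P and Q overlap.
R starts after P ends, so nothing later overlaps P either.
R starts after Q ends, so nothing later overlaps Q either.
T starts before R ends → R and T overlap.
S starts after R ends, so nothing later overlaps R either.
S starts after T ends, so nothing later overlaps T either.
U starts before S ends → S and U overlap.
V starts exactly when S ends (back-to-back, no overlap).
V starts before U ends → U and V overlap.
Overlapping pairs: P & Q, R & T, S & U, U & V — 4 in total.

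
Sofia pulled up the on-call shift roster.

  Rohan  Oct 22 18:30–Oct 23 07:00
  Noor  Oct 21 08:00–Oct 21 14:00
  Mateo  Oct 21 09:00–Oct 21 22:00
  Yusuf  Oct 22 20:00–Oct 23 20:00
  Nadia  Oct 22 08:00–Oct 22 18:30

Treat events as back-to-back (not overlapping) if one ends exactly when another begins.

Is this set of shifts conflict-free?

No

Sorted by start: Noor, Mateo, Nadia, Rohan, Yusuf.
Mateo starts before Noor ends → Noor and Mateo overlap.
That's a conflict, so the schedule is not conflict-free.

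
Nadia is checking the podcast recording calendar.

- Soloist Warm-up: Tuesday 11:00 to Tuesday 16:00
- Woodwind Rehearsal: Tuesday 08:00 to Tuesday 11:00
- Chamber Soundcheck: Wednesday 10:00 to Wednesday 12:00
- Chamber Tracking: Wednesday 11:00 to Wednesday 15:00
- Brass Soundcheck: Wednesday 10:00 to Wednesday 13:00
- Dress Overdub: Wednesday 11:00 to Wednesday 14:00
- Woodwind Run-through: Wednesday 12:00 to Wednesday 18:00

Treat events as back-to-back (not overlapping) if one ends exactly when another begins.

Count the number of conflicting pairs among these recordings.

Sorted by start: Woodwind Rehearsal, Soloist Warm-up, Chamber Soundcheck, Brass Soundcheck, Chamber Tracking, Dress Overdub, Woodwind Run-through.
Soloist Warm-up starts exactly when Woodwind Rehearsal ends (back-to-back, no overlap) — done with Woodwind Rehearsal.
Chamber Soundcheck starts after Soloist Warm-up ends — done with Soloist Warm-up.
Brass Soundcheck starts before Chamber Soundcheck ends → Chamber Soundcheck and Brass Soundcheck overlap.
Chamber Tracking starts before Chamber Soundcheck ends → Chamber Soundcheck and Chamber Tracking overlap.
Dress Overdub starts before Chamber Soundcheck ends → Chamber Soundcheck and Dress Overdub overlap.
Woodwind Run-through starts exactly when Chamber Soundcheck ends (back-to-back, no overlap).
Chamber Tracking starts before Brass Soundcheck ends → Brass Soundcheck and Chamber Tracking overlap.
Dress Overdub starts before Brass Soundcheck ends → Brass Soundcheck and Dress Overdub overlap.
Woodwind Run-through starts before Brass Soundcheck ends → Brass Soundcheck and Woodwind Run-through overlap.
Dress Overdub starts before Chamber Tracking ends → Chamber Tracking and Dress Overdub overlap.
Woodwind Run-through starts before Chamber Tracking ends → Chamber Tracking and Woodwind Run-through overlap.
Woodwind Run-through starts before Dress Overdub ends → Dress Overdub and Woodwind Run-through overlap.
Overlapping pairs: Brass Soundcheck & Chamber Soundcheck, Brass Soundcheck & Chamber Tracking, Brass Soundcheck & Dress Overdub, Brass Soundcheck & Woodwind Run-through, Chamber Soundcheck & Chamber Tracking, Chamber Soundcheck & Dress Overdub, Chamber Tracking & Dress Overdub, Chamber Tracking & Woodwind Run-through, Dress Overdub & Woodwind Run-through — 9 in total.

9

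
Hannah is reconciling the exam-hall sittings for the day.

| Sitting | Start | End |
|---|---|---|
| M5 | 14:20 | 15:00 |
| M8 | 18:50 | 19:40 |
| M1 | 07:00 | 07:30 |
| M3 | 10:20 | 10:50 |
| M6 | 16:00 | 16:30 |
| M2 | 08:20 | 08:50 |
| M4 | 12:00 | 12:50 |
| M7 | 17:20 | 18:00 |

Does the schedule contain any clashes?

No

Sorted by start: M1, M2, M3, M4, M5, M6, M7, M8.
M2 starts after M1 ends, so M1 has no further overlaps.
M3 starts after M2 ends, so M2 has no further overlaps.
M4 starts after M3 ends, so M3 has no further overlaps.
M5 starts after M4 ends, so M4 has no further overlaps.
M6 starts after M5 ends, so M5 has no further overlaps.
M7 starts after M6 ends, so M6 has no further overlaps.
M8 starts after M7 ends.
Every pair is clear; the schedule has no overlaps.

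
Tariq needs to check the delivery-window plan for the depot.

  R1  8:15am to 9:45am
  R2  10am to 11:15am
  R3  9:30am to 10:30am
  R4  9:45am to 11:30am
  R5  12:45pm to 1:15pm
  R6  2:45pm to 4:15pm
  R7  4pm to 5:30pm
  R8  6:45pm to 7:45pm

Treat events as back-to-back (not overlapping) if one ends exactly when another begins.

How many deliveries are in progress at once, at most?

Walk through starts and ends in time order (an end at T is processed before a start at T):
8:15am start R1 → 1
9:30am start R3 → 2
9:45am end R1 → 1
9:45am start R4 → 2
10am start R2 → 3
10:30am end R3 → 2
11:15am end R2 → 1
11:30am end R4 → 0
12:45pm start R5 → 1
1:15pm end R5 → 0
2:45pm start R6 → 1
4pm start R7 → 2
4:15pm end R6 → 1
5:30pm end R7 → 0
6:45pm start R8 → 1
7:45pm end R8 → 0
Peak is 3, at 10am (R2, R3, R4).

3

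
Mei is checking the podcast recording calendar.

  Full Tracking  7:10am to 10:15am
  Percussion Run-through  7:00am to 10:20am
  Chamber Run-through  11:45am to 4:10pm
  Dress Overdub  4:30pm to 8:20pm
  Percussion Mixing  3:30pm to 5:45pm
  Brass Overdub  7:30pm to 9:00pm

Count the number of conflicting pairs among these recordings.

4

Check each pair: they overlap iff neither finishes before the other starts.
Sorted by start: Percussion Run-through, Full Tracking, Chamber Run-through, Percussion Mixing, Dress Overdub, Brass Overdub.
Full Tracking starts before Percussion Run-through ends → Percussion Run-through and Full Tracking overlap.
Chamber Run-through starts after Percussion Run-through ends — done with Percussion Run-through.
Chamber Run-through starts after Full Tracking ends — done with Full Tracking.
Percussion Mixing starts before Chamber Run-through ends → Chamber Run-through and Percussion Mixing overlap.
Dress Overdub starts after Chamber Run-through ends — done with Chamber Run-through.
Dress Overdub starts before Percussion Mixing ends → Percussion Mixing and Dress Overdub overlap.
Brass Overdub starts after Percussion Mixing ends.
Brass Overdub starts before Dress Overdub ends → Dress Overdub and Brass Overdub overlap.
Overlapping pairs: Brass Overdub & Dress Overdub, Chamber Run-through & Percussion Mixing, Dress Overdub & Percussion Mixing, Full Tracking & Percussion Run-through — 4 in total.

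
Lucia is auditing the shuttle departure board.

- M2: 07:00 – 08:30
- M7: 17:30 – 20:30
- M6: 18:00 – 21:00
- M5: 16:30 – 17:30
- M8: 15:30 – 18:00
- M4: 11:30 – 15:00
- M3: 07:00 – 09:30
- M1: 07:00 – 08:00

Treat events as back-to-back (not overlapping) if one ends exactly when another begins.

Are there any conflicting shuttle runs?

Yes

Two intervals overlap when each starts before the other ends.
Sorted by start: M1, M2, M3, M4, M8, M5, M7, M6.
M2 starts before M1 ends → M1 and M2 overlap.
That's a conflict, so the schedule is not conflict-free.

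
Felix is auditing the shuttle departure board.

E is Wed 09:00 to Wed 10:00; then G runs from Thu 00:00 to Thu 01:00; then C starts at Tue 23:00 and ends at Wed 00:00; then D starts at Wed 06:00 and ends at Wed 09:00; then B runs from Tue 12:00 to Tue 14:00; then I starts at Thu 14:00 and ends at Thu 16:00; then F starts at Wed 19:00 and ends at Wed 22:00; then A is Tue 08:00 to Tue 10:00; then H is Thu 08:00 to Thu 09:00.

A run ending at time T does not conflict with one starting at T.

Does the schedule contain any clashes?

No

Two intervals overlap when each starts before the other ends.
Sorted by start: A, B, C, D, E, F, G, H, I.
B starts after A ends; A is clear from here.
C starts after B ends; B is clear from here.
D starts after C ends; C is clear from here.
E starts exactly when D ends (back-to-back, no overlap); D is clear from here.
F starts after E ends; E is clear from here.
G starts after F ends; F is clear from here.
H starts after G ends; G is clear from here.
I starts after H ends.
Every pair is clear; the schedule has no overlaps.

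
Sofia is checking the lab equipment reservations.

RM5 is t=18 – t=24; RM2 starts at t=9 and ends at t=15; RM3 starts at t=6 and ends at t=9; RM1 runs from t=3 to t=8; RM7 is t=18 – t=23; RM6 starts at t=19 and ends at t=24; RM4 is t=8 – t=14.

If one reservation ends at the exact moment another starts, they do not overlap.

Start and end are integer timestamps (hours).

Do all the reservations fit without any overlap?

Sorted by start: RM1, RM3, RM4, RM2, RM5, RM7, RM6.
RM3 starts before RM1 ends → RM1 and RM3 overlap.
That's a conflict, so the schedule is not conflict-free.

No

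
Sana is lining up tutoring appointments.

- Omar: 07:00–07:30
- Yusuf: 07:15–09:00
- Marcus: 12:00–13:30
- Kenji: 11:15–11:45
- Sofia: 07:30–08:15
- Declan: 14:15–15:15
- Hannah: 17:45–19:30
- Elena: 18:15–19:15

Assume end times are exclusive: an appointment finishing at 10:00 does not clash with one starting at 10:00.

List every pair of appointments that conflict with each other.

Check each pair: they overlap iff neither finishes before the other starts.
Sorted by start: Omar, Yusuf, Sofia, Kenji, Marcus, Declan, Hannah, Elena.
Yusuf starts before Omar ends → Omar and Yusuf overlap.
Sofia starts exactly when Omar ends (back-to-back, no overlap) — done with Omar.
Sofia starts before Yusuf ends → Yusuf and Sofia overlap.
Kenji starts after Yusuf ends — done with Yusuf.
Kenji starts after Sofia ends — done with Sofia.
Marcus starts after Kenji ends — done with Kenji.
Declan starts after Marcus ends — done with Marcus.
Hannah starts after Declan ends — done with Declan.
Elena starts before Hannah ends → Hannah and Elena overlap.

Elena & Hannah, Omar & Yusuf, Sofia & Yusuf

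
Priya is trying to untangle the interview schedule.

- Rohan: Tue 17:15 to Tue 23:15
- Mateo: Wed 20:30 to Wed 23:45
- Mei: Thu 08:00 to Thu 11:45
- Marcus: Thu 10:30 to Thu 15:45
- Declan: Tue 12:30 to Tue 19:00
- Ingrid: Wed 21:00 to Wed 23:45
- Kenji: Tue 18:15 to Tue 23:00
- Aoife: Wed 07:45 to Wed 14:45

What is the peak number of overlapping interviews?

Walk through starts and ends in time order (an end at T is processed before a start at T):
Tue 12:30 start Declan → 1
Tue 17:15 start Rohan → 2
Tue 18:15 start Kenji → 3
Tue 19:00 end Declan → 2
Tue 23:00 end Kenji → 1
Tue 23:15 end Rohan → 0
Wed 07:45 start Aoife → 1
Wed 14:45 end Aoife → 0
Wed 20:30 start Mateo → 1
Wed 21:00 start Ingrid → 2
Wed 23:45 end Ingrid → 1
Wed 23:45 end Mateo → 0
Thu 08:00 start Mei → 1
Thu 10:30 start Marcus → 2
Thu 11:45 end Mei → 1
Thu 15:45 end Marcus → 0
Peak is 3, at Tue 18:15 (Declan, Kenji, Rohan).

3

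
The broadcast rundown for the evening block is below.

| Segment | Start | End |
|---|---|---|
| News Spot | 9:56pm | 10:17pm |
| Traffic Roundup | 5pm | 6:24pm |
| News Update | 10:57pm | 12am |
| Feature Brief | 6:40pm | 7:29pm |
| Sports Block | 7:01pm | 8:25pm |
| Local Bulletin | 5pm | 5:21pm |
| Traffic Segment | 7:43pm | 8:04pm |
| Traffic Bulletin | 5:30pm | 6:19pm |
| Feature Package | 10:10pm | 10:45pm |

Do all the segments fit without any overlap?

Sorted by start: Local Bulletin, Traffic Roundup, Traffic Bulletin, Feature Brief, Sports Block, Traffic Segment, News Spot, Feature Package, News Update.
Traffic Roundup starts before Local Bulletin ends → Local Bulletin and Traffic Roundup overlap.
That's a conflict, so the schedule is not conflict-free.

No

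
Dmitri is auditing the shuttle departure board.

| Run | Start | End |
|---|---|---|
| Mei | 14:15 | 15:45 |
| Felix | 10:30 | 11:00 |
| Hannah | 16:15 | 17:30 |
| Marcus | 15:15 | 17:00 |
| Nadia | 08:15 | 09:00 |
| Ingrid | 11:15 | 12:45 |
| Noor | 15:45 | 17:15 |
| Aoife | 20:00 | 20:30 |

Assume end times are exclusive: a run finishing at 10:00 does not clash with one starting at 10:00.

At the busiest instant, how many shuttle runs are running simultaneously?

3

Sweep the timeline, counting +1 at each start and −1 at each end (ends before starts at a tie):
08:15 start Nadia → 1
09:00 end Nadia → 0
10:30 start Felix → 1
11:00 end Felix → 0
11:15 start Ingrid → 1
12:45 end Ingrid → 0
14:15 start Mei → 1
15:15 start Marcus → 2
15:45 end Mei → 1
15:45 start Noor → 2
16:15 start Hannah → 3
17:00 end Marcus → 2
17:15 end Noor → 1
17:30 end Hannah → 0
20:00 start Aoife → 1
20:30 end Aoife → 0
Peak is 3, at 16:15 (Hannah, Marcus, Noor).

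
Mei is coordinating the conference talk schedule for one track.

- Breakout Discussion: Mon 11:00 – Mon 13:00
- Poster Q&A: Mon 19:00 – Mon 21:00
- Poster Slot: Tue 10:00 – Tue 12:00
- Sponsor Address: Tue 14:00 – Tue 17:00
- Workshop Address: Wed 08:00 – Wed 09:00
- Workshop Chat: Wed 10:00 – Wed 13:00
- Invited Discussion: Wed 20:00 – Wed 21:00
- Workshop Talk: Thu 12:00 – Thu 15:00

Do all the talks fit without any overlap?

Check each pair: they overlap iff neither finishes before the other starts.
Sorted by start: Breakout Discussion, Poster Q&A, Poster Slot, Sponsor Address, Workshop Address, Workshop Chat, Invited Discussion, Workshop Talk.
Poster Q&A starts after Breakout Discussion ends, so Breakout Discussion has no further overlaps.
Poster Slot starts after Poster Q&A ends, so Poster Q&A has no further overlaps.
Sponsor Address starts after Poster Slot ends, so Poster Slot has no further overlaps.
Workshop Address starts after Sponsor Address ends, so Sponsor Address has no further overlaps.
Workshop Chat starts after Workshop Address ends, so Workshop Address has no further overlaps.
Invited Discussion starts after Workshop Chat ends, so Workshop Chat has no further overlaps.
Workshop Talk starts after Invited Discussion ends.
Every pair is clear; the schedule has no overlaps.

Yes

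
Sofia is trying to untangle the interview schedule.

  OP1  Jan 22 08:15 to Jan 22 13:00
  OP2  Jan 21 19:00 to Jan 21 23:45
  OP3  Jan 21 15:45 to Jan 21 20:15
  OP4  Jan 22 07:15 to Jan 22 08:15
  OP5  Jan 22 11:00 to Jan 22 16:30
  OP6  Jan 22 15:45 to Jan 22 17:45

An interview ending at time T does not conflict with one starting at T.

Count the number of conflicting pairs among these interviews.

Check each pair: they overlap iff neither finishes before the other starts.
Sorted by start: OP3, OP2, OP4, OP1, OP5, OP6.
OP2 starts before OP3 ends → OP3 and OP2 overlap.
OP4 starts after OP3 ends — done with OP3.
OP4 starts after OP2 ends — done with OP2.
OP1 starts exactly when OP4 ends (back-to-back, no overlap) — done with OP4.
OP5 starts before OP1 ends → OP1 and OP5 overlap.
OP6 starts after OP1 ends.
OP6 starts before OP5 ends → OP5 and OP6 overlap.
Overlapping pairs: OP1 & OP5, OP2 & OP3, OP5 & OP6 — 3 in total.

3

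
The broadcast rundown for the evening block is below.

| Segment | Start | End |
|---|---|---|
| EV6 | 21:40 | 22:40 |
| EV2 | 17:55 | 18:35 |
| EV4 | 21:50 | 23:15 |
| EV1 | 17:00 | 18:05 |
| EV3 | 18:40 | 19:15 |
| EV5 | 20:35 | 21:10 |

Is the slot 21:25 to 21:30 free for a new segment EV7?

Yes — the slot is free

EV1: ends 18:05 at or before EV7 starts 21:25 → clear.
EV2: ends 18:35 at or before EV7 starts 21:25 → clear.
EV3: ends 19:15 at or before EV7 starts 21:25 → clear.
EV5: ends 21:10 at or before EV7 starts 21:25 → clear.
EV6: starts 21:40 at or after EV7 ends 21:30 → clear.
EV4: starts 21:50 at or after EV7 ends 21:30 → clear.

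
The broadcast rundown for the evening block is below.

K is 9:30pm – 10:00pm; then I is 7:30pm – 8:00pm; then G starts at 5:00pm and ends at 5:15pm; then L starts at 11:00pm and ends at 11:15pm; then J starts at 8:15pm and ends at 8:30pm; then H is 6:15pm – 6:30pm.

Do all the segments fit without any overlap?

Yes

Two intervals overlap when each starts before the other ends.
Sorted by start: G, H, I, J, K, L.
H starts after G ends; G is clear from here.
I starts after H ends; H is clear from here.
J starts after I ends; I is clear from here.
K starts after J ends; J is clear from here.
L starts after K ends.
Every pair is clear; the schedule has no overlaps.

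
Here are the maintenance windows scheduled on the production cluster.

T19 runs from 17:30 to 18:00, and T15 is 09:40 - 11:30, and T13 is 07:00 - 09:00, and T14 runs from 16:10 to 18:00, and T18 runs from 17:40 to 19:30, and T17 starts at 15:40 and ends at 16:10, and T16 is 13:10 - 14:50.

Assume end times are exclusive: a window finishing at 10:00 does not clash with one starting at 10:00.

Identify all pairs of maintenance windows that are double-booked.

Sorted by start: T13, T15, T16, T17, T14, T19, T18.
T15 starts after T13 ends — done with T13.
T16 starts after T15 ends — done with T15.
T17 starts after T16 ends — done with T16.
T14 starts exactly when T17 ends (back-to-back, no overlap) — done with T17.
T19 starts before T14 ends → T14 and T19 overlap.
T18 starts before T14 ends → T14 and T18 overlap.
T18 starts before T19 ends → T19 and T18 overlap.

T14 & T18, T14 & T19, T18 & T19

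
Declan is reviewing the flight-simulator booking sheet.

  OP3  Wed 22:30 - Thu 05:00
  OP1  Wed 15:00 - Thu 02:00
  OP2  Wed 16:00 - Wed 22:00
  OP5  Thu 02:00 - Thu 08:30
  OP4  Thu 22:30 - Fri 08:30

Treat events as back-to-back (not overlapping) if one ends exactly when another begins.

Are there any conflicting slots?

Check each pair: they overlap iff neither finishes before the other starts.
Sorted by start: OP1, OP2, OP3, OP5, OP4.
OP2 starts before OP1 ends → OP1 and OP2 overlap.
That's a conflict, so the schedule is not conflict-free.

Yes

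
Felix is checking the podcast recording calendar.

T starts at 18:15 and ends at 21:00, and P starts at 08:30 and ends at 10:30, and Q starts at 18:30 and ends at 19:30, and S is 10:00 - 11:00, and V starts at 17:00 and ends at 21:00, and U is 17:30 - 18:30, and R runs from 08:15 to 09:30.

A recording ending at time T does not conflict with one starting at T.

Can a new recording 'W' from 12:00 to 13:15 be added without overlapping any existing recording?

R: ends 09:30 at or before W starts 12:00 → clear.
P: ends 10:30 at or before W starts 12:00 → clear.
S: ends 11:00 at or before W starts 12:00 → clear.
V: starts 17:00 at or after W ends 13:15 → clear.
U: starts 17:30 at or after W ends 13:15 → clear.
T: starts 18:15 at or after W ends 13:15 → clear.
Q: starts 18:30 at or after W ends 13:15 → clear.

Yes — the slot is free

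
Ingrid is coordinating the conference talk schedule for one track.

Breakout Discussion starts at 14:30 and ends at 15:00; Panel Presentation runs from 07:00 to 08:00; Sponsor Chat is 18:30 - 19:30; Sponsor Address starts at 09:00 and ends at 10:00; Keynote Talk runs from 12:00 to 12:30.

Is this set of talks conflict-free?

Yes

Sorted by start: Panel Presentation, Sponsor Address, Keynote Talk, Breakout Discussion, Sponsor Chat.
Sponsor Address starts after Panel Presentation ends; Panel Presentation is clear from here.
Keynote Talk starts after Sponsor Address ends; Sponsor Address is clear from here.
Breakout Discussion starts after Keynote Talk ends; Keynote Talk is clear from here.
Sponsor Chat starts after Breakout Discussion ends.
Every pair is clear; the schedule has no overlaps.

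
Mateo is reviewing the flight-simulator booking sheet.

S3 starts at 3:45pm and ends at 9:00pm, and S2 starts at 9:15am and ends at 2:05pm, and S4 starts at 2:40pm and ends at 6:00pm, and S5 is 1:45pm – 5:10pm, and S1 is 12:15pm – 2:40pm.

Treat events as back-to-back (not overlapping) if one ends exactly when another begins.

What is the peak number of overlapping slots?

Walk through starts and ends in time order (an end at T is processed before a start at T):
9:15am start S2 → 1
12:15pm start S1 → 2
1:45pm start S5 → 3
2:05pm end S2 → 2
2:40pm end S1 → 1
2:40pm start S4 → 2
3:45pm start S3 → 3
5:10pm end S5 → 2
6:00pm end S4 → 1
9:00pm end S3 → 0
Peak is 3, at 1:45pm (S1, S2, S5).

3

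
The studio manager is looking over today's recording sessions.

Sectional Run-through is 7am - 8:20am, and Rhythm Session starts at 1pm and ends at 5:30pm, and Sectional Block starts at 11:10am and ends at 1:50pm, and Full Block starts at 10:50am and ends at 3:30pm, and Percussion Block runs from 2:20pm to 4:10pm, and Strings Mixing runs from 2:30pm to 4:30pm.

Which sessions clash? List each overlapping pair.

Full Block & Percussion Block, Full Block & Rhythm Session, Full Block & Sectional Block, Full Block & Strings Mixing, Percussion Block & Rhythm Session, Percussion Block & Strings Mixing, Rhythm Session & Sectional Block, Rhythm Session & Strings Mixing

Sorted by start: Sectional Run-through, Full Block, Sectional Block, Rhythm Session, Percussion Block, Strings Mixing.
Full Block starts after Sectional Run-through ends; Sectional Run-through is clear from here.
Sectional Block starts before Full Block ends → Full Block and Sectional Block overlap.
Rhythm Session starts before Full Block ends → Full Block and Rhythm Session overlap.
Percussion Block starts before Full Block ends → Full Block and Percussion Block overlap.
Strings Mixing starts before Full Block ends → Full Block and Strings Mixing overlap.
Rhythm Session starts before Sectional Block ends → Sectional Block and Rhythm Session overlap.
Percussion Block starts after Sectional Block ends; Sectional Block is clear from here.
Percussion Block starts before Rhythm Session ends → Rhythm Session and Percussion Block overlap.
Strings Mixing starts before Rhythm Session ends → Rhythm Session and Strings Mixing overlap.
Strings Mixing starts before Percussion Block ends → Percussion Block and Strings Mixing overlap.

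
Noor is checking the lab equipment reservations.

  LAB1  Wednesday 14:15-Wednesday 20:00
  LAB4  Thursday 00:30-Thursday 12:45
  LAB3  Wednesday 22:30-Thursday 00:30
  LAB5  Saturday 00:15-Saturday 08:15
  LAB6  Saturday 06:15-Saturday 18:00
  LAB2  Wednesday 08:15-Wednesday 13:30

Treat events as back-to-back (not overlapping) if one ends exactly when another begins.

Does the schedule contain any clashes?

Sorted by start: LAB2, LAB1, LAB3, LAB4, LAB5, LAB6.
LAB1 starts after LAB2 ends, so LAB2 has no further overlaps.
LAB3 starts after LAB1 ends, so LAB1 has no further overlaps.
LAB4 starts exactly when LAB3 ends (back-to-back, no overlap), so LAB3 has no further overlaps.
LAB5 starts after LAB4 ends, so LAB4 has no further overlaps.
LAB6 starts before LAB5 ends → LAB5 and LAB6 overlap.
That's a conflict, so the schedule is not conflict-free.

Yes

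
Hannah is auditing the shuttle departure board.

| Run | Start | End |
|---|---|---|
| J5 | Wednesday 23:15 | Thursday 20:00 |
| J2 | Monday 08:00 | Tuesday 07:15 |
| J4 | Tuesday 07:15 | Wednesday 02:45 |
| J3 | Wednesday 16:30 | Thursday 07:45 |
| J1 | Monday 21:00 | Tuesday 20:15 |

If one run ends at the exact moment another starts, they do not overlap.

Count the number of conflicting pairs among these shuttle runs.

3

Two intervals overlap when each starts before the other ends.
Sorted by start: J2, J1, J4, J3, J5.
J1 starts before J2 ends → J2 and J1 overlap.
J4 starts exactly when J2 ends (back-to-back, no overlap); J2 is clear from here.
J4 starts before J1 ends → J1 and J4 overlap.
J3 starts after J1 ends; J1 is clear from here.
J3 starts after J4 ends; J4 is clear from here.
J5 starts before J3 ends → J3 and J5 overlap.
Overlapping pairs: J1 & J2, J1 & J4, J3 & J5 — 3 in total.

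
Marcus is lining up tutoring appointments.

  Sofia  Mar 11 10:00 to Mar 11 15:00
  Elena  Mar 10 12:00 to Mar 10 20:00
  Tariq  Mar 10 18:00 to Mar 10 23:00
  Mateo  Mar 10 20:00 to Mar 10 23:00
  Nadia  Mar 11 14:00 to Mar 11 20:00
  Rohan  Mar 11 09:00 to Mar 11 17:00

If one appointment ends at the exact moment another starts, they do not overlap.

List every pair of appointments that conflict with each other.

Elena & Tariq, Mateo & Tariq, Nadia & Rohan, Nadia & Sofia, Rohan & Sofia

Sorted by start: Elena, Tariq, Mateo, Rohan, Sofia, Nadia.
Tariq starts before Elena ends → Elena and Tariq overlap.
Mateo starts exactly when Elena ends (back-to-back, no overlap), so Elena has no further overlaps.
Mateo starts before Tariq ends → Tariq and Mateo overlap.
Rohan starts after Tariq ends, so Tariq has no further overlaps.
Rohan starts after Mateo ends, so Mateo has no further overlaps.
Sofia starts before Rohan ends → Rohan and Sofia overlap.
Nadia starts before Rohan ends → Rohan and Nadia overlap.
Nadia starts before Sofia ends → Sofia and Nadia overlap.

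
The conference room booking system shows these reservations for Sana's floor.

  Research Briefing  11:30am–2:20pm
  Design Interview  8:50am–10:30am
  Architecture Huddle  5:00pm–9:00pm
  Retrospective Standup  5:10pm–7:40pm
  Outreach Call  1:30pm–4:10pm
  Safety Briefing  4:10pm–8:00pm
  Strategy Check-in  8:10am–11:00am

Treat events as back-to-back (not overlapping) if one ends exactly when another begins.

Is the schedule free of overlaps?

Sorted by start: Strategy Check-in, Design Interview, Research Briefing, Outreach Call, Safety Briefing, Architecture Huddle, Retrospective Standup.
Design Interview starts before Strategy Check-in ends → Strategy Check-in and Design Interview overlap.
That's a conflict, so the schedule is not conflict-free.

No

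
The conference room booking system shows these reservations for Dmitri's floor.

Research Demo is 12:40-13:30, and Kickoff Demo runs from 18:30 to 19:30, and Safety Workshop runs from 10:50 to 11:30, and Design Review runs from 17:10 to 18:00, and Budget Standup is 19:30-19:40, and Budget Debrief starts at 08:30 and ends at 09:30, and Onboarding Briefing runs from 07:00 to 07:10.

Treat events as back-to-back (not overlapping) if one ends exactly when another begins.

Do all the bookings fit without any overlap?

Two intervals overlap when each starts before the other ends.
Sorted by start: Onboarding Briefing, Budget Debrief, Safety Workshop, Research Demo, Design Review, Kickoff Demo, Budget Standup.
Budget Debrief starts after Onboarding Briefing ends, so nothing later overlaps Onboarding Briefing either.
Safety Workshop starts after Budget Debrief ends, so nothing later overlaps Budget Debrief either.
Research Demo starts after Safety Workshop ends, so nothing later overlaps Safety Workshop either.
Design Review starts after Research Demo ends, so nothing later overlaps Research Demo either.
Kickoff Demo starts after Design Review ends, so nothing later overlaps Design Review either.
Budget Standup starts exactly when Kickoff Demo ends (back-to-back, no overlap).
Every pair is clear; the schedule has no overlaps.

Yes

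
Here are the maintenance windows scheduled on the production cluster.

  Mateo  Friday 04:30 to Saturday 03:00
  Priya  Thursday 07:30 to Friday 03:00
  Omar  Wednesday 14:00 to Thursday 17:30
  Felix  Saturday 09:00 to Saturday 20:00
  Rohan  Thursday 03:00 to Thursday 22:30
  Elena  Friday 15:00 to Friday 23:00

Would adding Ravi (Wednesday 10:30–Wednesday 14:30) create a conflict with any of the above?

Omar: starts Wednesday 14:00 before Ravi ends Wednesday 14:30, and ends Thursday 17:30 after Ravi starts Wednesday 10:30 → overlap.
Rohan: starts Thursday 03:00 at or after Ravi ends Wednesday 14:30 → clear.
Priya: starts Thursday 07:30 at or after Ravi ends Wednesday 14:30 → clear.
Mateo: starts Friday 04:30 at or after Ravi ends Wednesday 14:30 → clear.
Elena: starts Friday 15:00 at or after Ravi ends Wednesday 14:30 → clear.
Felix: starts Saturday 09:00 at or after Ravi ends Wednesday 14:30 → clear.
Ravi overlaps Omar.

Yes — it overlaps Omar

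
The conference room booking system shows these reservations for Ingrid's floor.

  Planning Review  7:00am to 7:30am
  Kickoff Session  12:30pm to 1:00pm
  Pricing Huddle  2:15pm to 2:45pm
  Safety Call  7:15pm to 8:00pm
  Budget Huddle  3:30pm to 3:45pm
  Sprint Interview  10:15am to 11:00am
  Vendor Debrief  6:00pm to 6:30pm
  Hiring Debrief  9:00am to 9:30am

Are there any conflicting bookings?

No

Sorted by start: Planning Review, Hiring Debrief, Sprint Interview, Kickoff Session, Pricing Huddle, Budget Huddle, Vendor Debrief, Safety Call.
Hiring Debrief starts after Planning Review ends; Planning Review is clear from here.
Sprint Interview starts after Hiring Debrief ends; Hiring Debrief is clear from here.
Kickoff Session starts after Sprint Interview ends; Sprint Interview is clear from here.
Pricing Huddle starts after Kickoff Session ends; Kickoff Session is clear from here.
Budget Huddle starts after Pricing Huddle ends; Pricing Huddle is clear from here.
Vendor Debrief starts after Budget Huddle ends; Budget Huddle is clear from here.
Safety Call starts after Vendor Debrief ends.
Every pair is clear; the schedule has no overlaps.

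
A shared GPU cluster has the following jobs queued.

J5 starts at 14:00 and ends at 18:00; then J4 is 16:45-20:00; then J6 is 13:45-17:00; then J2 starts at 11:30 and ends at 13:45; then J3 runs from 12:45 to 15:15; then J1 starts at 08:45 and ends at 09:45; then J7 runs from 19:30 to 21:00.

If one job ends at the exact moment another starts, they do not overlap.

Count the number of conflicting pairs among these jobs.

7

Sorted by start: J1, J2, J3, J6, J5, J4, J7.
J2 starts after J1 ends, so nothing later overlaps J1 either.
J3 starts before J2 ends → J2 and J3 overlap.
J6 starts exactly when J2 ends (back-to-back, no overlap), so nothing later overlaps J2 either.
J6 starts before J3 ends → J3 and J6 overlap.
J5 starts before J3 ends → J3 and J5 overlap.
J4 starts after J3 ends, so nothing later overlaps J3 either.
J5 starts before J6 ends → J6 and J5 overlap.
J4 starts before J6 ends → J6 and J4 overlap.
J7 starts after J6 ends.
J4 starts before J5 ends → J5 and J4 overlap.
J7 starts after J5 ends.
J7 starts before J4 ends → J4 and J7 overlap.
Overlapping pairs: J2 & J3, J3 & J5, J3 & J6, J4 & J5, J4 & J6, J4 & J7, J5 & J6 — 7 in total.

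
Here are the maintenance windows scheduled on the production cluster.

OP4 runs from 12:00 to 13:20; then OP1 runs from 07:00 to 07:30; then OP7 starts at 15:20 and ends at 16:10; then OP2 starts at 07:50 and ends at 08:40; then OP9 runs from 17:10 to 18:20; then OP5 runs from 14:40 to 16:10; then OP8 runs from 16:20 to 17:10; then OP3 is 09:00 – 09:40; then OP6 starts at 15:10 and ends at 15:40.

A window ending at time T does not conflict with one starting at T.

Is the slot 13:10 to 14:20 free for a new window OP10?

OP1: ends 07:30 at or before OP10 starts 13:10 → clear.
OP2: ends 08:40 at or before OP10 starts 13:10 → clear.
OP3: ends 09:40 at or before OP10 starts 13:10 → clear.
OP4: starts 12:00 before OP10 ends 14:20, and ends 13:20 after OP10 starts 13:10 → overlap.
OP5: starts 14:40 at or after OP10 ends 14:20 → clear.
OP6: starts 15:10 at or after OP10 ends 14:20 → clear.
OP7: starts 15:20 at or after OP10 ends 14:20 → clear.
OP8: starts 16:20 at or after OP10 ends 14:20 → clear.
OP9: starts 17:10 at or after OP10 ends 14:20 → clear.
OP10 overlaps OP4.

No — it overlaps OP4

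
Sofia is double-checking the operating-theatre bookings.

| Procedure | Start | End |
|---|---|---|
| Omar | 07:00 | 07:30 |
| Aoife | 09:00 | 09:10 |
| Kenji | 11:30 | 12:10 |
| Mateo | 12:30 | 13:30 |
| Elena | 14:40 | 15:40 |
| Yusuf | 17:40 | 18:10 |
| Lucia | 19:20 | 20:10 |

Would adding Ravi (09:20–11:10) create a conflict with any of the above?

No — it doesn't clash with anything

Omar: ends 07:30 at or before Ravi starts 09:20 → clear.
Aoife: ends 09:10 at or before Ravi starts 09:20 → clear.
Kenji: starts 11:30 at or after Ravi ends 11:10 → clear.
Mateo: starts 12:30 at or after Ravi ends 11:10 → clear.
Elena: starts 14:40 at or after Ravi ends 11:10 → clear.
Yusuf: starts 17:40 at or after Ravi ends 11:10 → clear.
Lucia: starts 19:20 at or after Ravi ends 11:10 → clear.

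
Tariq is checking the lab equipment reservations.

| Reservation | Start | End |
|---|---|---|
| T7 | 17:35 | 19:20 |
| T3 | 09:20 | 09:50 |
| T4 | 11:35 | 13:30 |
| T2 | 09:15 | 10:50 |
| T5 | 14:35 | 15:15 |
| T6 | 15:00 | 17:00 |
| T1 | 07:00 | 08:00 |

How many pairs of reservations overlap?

Two intervals overlap when each starts before the other ends.
Sorted by start: T1, T2, T3, T4, T5, T6, T7.
T2 starts after T1 ends; T1 is clear from here.
T3 starts before T2 ends → T2 and T3 overlap.
T4 starts after T2 ends; T2 is clear from here.
T4 starts after T3 ends; T3 is clear from here.
T5 starts after T4 ends; T4 is clear from here.
T6 starts before T5 ends → T5 and T6 overlap.
T7 starts after T5 ends.
T7 starts after T6 ends.
Overlapping pairs: T2 & T3, T5 & T6 — 2 in total.

2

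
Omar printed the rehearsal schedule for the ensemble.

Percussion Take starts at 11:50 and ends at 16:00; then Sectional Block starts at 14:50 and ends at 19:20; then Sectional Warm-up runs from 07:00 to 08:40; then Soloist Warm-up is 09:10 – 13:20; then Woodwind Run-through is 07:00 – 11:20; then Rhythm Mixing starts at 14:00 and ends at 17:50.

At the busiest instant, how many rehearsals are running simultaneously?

Sort all start/end points and keep a running count:
07:00 start Sectional Warm-up → 1
07:00 start Woodwind Run-through → 2
08:40 end Sectional Warm-up → 1
09:10 start Soloist Warm-up → 2
11:20 end Woodwind Run-through → 1
11:50 start Percussion Take → 2
13:20 end Soloist Warm-up → 1
14:00 start Rhythm Mixing → 2
14:50 start Sectional Block → 3
16:00 end Percussion Take → 2
17:50 end Rhythm Mixing → 1
19:20 end Sectional Block → 0
Peak is 3, at 14:50 (Percussion Take, Rhythm Mixing, Sectional Block).

3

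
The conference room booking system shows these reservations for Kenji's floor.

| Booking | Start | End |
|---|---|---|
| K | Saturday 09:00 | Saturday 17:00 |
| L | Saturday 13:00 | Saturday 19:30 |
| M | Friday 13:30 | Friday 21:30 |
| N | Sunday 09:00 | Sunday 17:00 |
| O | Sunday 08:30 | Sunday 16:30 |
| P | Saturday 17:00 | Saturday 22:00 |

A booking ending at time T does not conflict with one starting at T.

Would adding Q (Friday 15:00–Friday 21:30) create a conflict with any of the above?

M: starts Friday 13:30 before Q ends Friday 21:30, and ends Friday 21:30 after Q starts Friday 15:00 → overlap.
K: starts Saturday 09:00 at or after Q ends Friday 21:30 → clear.
L: starts Saturday 13:00 at or after Q ends Friday 21:30 → clear.
P: starts Saturday 17:00 at or after Q ends Friday 21:30 → clear.
O: starts Sunday 08:30 at or after Q ends Friday 21:30 → clear.
N: starts Sunday 09:00 at or after Q ends Friday 21:30 → clear.
Q overlaps M.

Yes — it overlaps M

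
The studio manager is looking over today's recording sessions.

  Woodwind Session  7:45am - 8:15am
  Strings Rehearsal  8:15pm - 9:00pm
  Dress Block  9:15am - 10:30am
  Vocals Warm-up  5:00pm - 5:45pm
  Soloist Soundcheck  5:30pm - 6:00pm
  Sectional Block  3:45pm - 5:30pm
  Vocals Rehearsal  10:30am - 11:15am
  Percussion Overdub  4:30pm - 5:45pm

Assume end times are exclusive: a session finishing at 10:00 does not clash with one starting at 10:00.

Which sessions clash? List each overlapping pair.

Check each pair: they overlap iff neither finishes before the other starts.
Sorted by start: Woodwind Session, Dress Block, Vocals Rehearsal, Sectional Block, Percussion Overdub, Vocals Warm-up, Soloist Soundcheck, Strings Rehearsal.
Dress Block starts after Woodwind Session ends, so nothing later overlaps Woodwind Session either.
Vocals Rehearsal starts exactly when Dress Block ends (back-to-back, no overlap), so nothing later overlaps Dress Block either.
Sectional Block starts after Vocals Rehearsal ends, so nothing later overlaps Vocals Rehearsal either.
Percussion Overdub starts before Sectional Block ends → Sectional Block and Percussion Overdub overlap.
Vocals Warm-up starts before Sectional Block ends → Sectional Block and Vocals Warm-up overlap.
Soloist Soundcheck starts exactly when Sectional Block ends (back-to-back, no overlap), so nothing later overlaps Sectional Block either.
Vocals Warm-up starts before Percussion Overdub ends → Percussion Overdub and Vocals Warm-up overlap.
Soloist Soundcheck starts before Percussion Overdub ends → Percussion Overdub and Soloist Soundcheck overlap.
Strings Rehearsal starts after Percussion Overdub ends.
Soloist Soundcheck starts before Vocals Warm-up ends → Vocals Warm-up and Soloist Soundcheck overlap.
Strings Rehearsal starts after Vocals Warm-up ends.
Strings Rehearsal starts after Soloist Soundcheck ends.

Percussion Overdub & Sectional Block, Percussion Overdub & Soloist Soundcheck, Percussion Overdub & Vocals Warm-up, Sectional Block & Vocals Warm-up, Soloist Soundcheck & Vocals Warm-up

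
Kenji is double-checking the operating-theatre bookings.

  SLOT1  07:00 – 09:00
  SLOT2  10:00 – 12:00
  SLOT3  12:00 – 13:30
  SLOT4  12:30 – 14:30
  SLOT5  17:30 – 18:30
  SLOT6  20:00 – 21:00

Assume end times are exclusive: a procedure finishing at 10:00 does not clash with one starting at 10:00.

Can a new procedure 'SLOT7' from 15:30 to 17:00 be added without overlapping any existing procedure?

SLOT1: ends 09:00 at or before SLOT7 starts 15:30 → clear.
SLOT2: ends 12:00 at or before SLOT7 starts 15:30 → clear.
SLOT3: ends 13:30 at or before SLOT7 starts 15:30 → clear.
SLOT4: ends 14:30 at or before SLOT7 starts 15:30 → clear.
SLOT5: starts 17:30 at or after SLOT7 ends 17:00 → clear.
SLOT6: starts 20:00 at or after SLOT7 ends 17:00 → clear.

Yes — the slot is free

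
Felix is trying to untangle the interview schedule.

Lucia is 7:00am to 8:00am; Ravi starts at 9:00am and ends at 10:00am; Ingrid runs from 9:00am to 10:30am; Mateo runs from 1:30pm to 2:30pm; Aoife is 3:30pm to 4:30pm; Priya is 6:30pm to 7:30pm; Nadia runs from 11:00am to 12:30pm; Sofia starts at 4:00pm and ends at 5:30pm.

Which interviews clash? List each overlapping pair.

Sorted by start: Lucia, Ingrid, Ravi, Nadia, Mateo, Aoife, Sofia, Priya.
Ingrid starts after Lucia ends, so nothing later overlaps Lucia either.
Ravi starts before Ingrid ends → Ingrid and Ravi overlap.
Nadia starts after Ingrid ends, so nothing later overlaps Ingrid either.
Nadia starts after Ravi ends, so nothing later overlaps Ravi either.
Mateo starts after Nadia ends, so nothing later overlaps Nadia either.
Aoife starts after Mateo ends, so nothing later overlaps Mateo either.
Sofia starts before Aoife ends → Aoife and Sofia overlap.
Priya starts after Aoife ends.
Priya starts after Sofia ends.

Aoife & Sofia, Ingrid & Ravi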